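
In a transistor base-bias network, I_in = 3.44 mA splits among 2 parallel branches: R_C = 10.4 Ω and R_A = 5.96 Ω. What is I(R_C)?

For two parallel branches, I_k = I_in · (other R)/(sum of R).
So I = 3.44 × 5.96/16.36 = 1.253 mA.

I ≈ 1.25 mA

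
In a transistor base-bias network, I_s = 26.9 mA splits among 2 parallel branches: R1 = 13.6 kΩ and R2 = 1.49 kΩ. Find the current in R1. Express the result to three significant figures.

I ≈ 2.66 mA

Two-branch current divider: I_k = I_s · R_other/(R_1 + R_2).
So I = 26.9 × 1.49/15.09 = 2.656 mA.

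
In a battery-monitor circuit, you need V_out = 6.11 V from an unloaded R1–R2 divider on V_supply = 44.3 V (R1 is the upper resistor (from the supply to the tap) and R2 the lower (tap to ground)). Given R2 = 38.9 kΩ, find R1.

R1 ≈ 243 kΩ

The divider ratio is R2/(R1+R2) = 6.11/44.3 = 0.1379.
Rearranging, R1 = R2·(1−k)/k = 38.9 × 6.250 = 243.1 kΩ.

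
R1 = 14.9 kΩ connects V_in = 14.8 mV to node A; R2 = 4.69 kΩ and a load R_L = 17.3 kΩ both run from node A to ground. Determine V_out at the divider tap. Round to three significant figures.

First combine the lower leg with the load: R2 ‖ R_L = 3.690 kΩ.
Now apply the divider: V_out = 14.8 × 0.1985 = 2.938 mV.
(Unloaded it would be 3.54 mV; the load pulls it down.)

V_out ≈ 2.94 mV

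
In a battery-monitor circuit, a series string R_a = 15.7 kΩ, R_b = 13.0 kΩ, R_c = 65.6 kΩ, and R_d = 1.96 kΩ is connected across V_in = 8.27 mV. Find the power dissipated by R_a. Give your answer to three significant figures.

ΣR = 96.26 kΩ → I = 8.27/96.26 = 0.08591 µA.
P = I²R = 0.007381 × 15.7 = 0.1159 nW.

P ≈ 0.116 nW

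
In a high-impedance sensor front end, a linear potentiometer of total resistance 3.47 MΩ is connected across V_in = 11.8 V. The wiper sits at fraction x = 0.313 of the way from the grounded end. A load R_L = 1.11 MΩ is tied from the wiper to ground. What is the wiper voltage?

Split the track: R_lower = x·R_p = 1.086 MΩ, R_upper = (1−x)·R_p = 2.384 MΩ.
Lower segment in parallel with the load: 1.086 ‖ 1.11 = 0.5490 MΩ.
Loaded-divider output: V_out = 11.8 × 0.1872 = 2.209 V.

V_out ≈ 2.21 V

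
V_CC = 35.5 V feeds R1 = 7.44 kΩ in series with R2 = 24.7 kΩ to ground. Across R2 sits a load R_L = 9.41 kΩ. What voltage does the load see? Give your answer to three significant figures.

V_out ≈ 17.0 V

First combine the lower leg with the load: R2 ‖ R_L = 6.814 kΩ.
Voltage divider with the loaded lower leg: V_out = 35.5 × 6.814/(7.44 + 6.814) = 35.5 × 0.4780 = 16.97 V.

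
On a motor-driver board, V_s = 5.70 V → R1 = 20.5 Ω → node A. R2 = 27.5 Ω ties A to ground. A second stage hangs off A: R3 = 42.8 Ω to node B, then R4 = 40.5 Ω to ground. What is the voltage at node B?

The second stage (R3 + R4 = 83.30 Ω) loads node A in parallel with R2.
R2 ‖ (R3+R4) = 20.67 Ω.
So V_A = 5.70 × 0.5021 = 2.862 V.
V_B = V_A × 0.4862 = 1.392 V.

V_B ≈ 1.39 V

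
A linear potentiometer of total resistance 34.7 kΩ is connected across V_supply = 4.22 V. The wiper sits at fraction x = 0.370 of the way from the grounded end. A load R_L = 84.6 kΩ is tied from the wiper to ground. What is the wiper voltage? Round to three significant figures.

V_out ≈ 1.43 V

The pot divides into 21.86 kΩ above the wiper and 12.84 kΩ below.
R_L loads the lower segment: effective lower R = 11.15 kΩ.
Loaded-divider output: V_out = 4.22 × 0.3377 = 1.425 V.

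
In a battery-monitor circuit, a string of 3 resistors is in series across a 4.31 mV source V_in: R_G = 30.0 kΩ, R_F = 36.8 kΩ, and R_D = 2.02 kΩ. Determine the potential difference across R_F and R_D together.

V ≈ 2.43 mV

Series total: ΣR = 30.0 + 36.8 + 2.02 = 68.82 kΩ.
R_{R_F..R_D} = 36.8 + 2.02 = 38.82 kΩ.
Voltage divider: V = V_in · (38.82 / 68.82) = 4.31 × 0.5641 = 2.431 mV.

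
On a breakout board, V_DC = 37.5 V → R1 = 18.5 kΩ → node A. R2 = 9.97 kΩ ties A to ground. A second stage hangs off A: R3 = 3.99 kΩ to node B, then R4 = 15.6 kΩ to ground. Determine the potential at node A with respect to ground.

V_A ≈ 9.87 V

The second stage (R3 + R4 = 19.59 kΩ) loads node A in parallel with R2.
R2 ‖ (R3+R4) = 6.607 kΩ.
First divider: V_A = V_DC · 6.607/(18.5 + 6.607) = 9.869 V.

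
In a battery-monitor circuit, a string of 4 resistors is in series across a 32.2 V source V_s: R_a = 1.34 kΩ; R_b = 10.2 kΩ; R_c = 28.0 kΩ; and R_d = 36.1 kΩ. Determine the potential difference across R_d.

V ≈ 15.4 V

ΣR = 1.34 + 10.2 + 28.0 + 36.1 = 75.64 kΩ.
Voltage divider: V = V_s · (36.10 / 75.64) = 32.2 × 0.4773 = 15.37 V.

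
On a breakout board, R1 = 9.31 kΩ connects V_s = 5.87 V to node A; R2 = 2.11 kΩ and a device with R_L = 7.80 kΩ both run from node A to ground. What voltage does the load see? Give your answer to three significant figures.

R2 ‖ R_L = (2.11 × 7.80)/(2.11 + 7.80) = 1.661 kΩ.
Voltage divider with the loaded lower leg: V_out = 5.87 × 1.661/(9.31 + 1.661) = 5.87 × 0.1514 = 0.8886 V.

V_out ≈ 0.889 V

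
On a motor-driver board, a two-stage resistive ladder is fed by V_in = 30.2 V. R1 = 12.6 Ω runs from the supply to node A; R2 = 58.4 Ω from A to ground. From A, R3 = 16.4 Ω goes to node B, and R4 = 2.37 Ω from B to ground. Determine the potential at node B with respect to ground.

V_B ≈ 2.02 V

Looking into the second stage from A: R3 + R4 = 18.77 Ω appears in parallel with R2.
R2 ‖ (R3+R4) = 14.20 Ω.
V_A = 30.2 × 14.20/(12.6 + 14.20) = 16.00 V.
Stage 2 is unloaded, so V_B = V_A · R4/(R3+R4) = 16.00 × 2.37/18.77 = 2.021 V.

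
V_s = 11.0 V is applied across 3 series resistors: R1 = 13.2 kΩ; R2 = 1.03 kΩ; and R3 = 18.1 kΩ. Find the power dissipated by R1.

P ≈ 1.53 mW

The common current is I = 11.0/32.33 = 0.3402 mA.
V(R1) = I·R = 4.491 V; P = V·I = 4.491 × 0.3402 = 1.528 mW.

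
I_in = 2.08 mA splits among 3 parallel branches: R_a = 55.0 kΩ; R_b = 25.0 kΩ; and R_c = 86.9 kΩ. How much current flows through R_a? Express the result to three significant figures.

Conductances: ΣG = 1/55.0 + 1/25.0 + 1/86.9 = 0.06969 (1/kΩ).
Current divider: I(R_a) = I_in · G_k/ΣG = 2.08 × (0.01818/0.06969) = 2.08 × 0.2609 = 0.5427 mA.

I ≈ 0.543 mA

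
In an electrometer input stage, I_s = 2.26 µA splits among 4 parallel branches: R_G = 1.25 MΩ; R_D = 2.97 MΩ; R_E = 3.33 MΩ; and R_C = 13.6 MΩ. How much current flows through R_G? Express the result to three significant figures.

I ≈ 1.20 µA

Total conductance ΣG = 1/1.25 + 1/2.97 + 1/3.33 + 1/13.6 = 1.511 (units of 1/MΩ).
R_G takes the fraction G_k/ΣG = 0.8000/1.511 = 0.5296, so I = 2.26 × 0.5296 = 1.197 µA.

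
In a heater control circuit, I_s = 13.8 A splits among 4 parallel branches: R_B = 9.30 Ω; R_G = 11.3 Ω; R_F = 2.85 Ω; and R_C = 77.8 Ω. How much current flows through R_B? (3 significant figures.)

Total conductance ΣG = 1/9.30 + 1/11.3 + 1/2.85 + 1/77.8 = 0.5598 (units of 1/Ω).
R_B takes the fraction G_k/ΣG = 0.1075/0.5598 = 0.1921, so I = 13.8 × 0.1921 = 2.651 A.

I ≈ 2.65 A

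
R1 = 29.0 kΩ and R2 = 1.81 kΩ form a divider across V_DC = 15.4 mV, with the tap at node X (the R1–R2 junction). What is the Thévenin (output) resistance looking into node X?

Looking into X with the source shorted: R_th = R1·R2/(R1+R2) = 29.00 × 1.81/30.81 = 1.704 kΩ.

R_th ≈ 1.70 kΩ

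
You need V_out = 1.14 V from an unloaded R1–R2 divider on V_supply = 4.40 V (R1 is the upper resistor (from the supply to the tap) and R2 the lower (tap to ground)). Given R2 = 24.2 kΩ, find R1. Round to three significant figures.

The divider ratio is R2/(R1+R2) = 1.14/4.40 = 0.2591.
So R1 = R2 · (V_supply/V_out − 1) = 24.2 × (4.40/1.14 − 1) = 24.2 × 2.860 = 69.20 kΩ.

R1 ≈ 69.2 kΩ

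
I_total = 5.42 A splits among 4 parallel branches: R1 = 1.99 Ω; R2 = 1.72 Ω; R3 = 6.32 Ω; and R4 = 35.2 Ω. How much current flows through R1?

I ≈ 2.14 A

ΣG = 1/1.99 + 1/1.72 + 1/6.32 + 1/35.2 = 1.271.
Current divider: I(R1) = I_total · G_k/ΣG = 5.42 × (0.5025/1.271) = 5.42 × 0.3955 = 2.144 A.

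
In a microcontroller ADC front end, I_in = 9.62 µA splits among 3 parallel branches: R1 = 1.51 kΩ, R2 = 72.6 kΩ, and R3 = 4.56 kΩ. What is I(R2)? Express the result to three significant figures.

I ≈ 0.148 µA

Conductances: ΣG = 1/1.51 + 1/72.6 + 1/4.56 = 0.8953 (1/kΩ).
By the current-divider rule, I = I_in · G_k/ΣG = 9.62 × 0.01538 = 0.1480 µA.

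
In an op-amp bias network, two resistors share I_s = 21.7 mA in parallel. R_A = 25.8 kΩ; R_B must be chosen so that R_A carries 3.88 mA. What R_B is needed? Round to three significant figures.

The fraction through R_A equals R_B/(R_A+R_B).
With f = 0.1788, R_B = R_A · f/(1−f) = 25.8 × 0.2177 = 5.618 kΩ.

R_B ≈ 5.62 kΩ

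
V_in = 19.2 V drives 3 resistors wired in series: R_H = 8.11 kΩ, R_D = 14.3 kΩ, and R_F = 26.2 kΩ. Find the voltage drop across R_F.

ΣR = 8.11 + 14.3 + 26.2 = 48.61 kΩ.
V = V_in · R/ΣR = 19.2 × 0.5390 = 10.35 V.

V ≈ 10.3 V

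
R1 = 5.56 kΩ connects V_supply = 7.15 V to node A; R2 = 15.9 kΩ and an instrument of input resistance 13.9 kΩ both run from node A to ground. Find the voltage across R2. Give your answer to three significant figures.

The load sits in parallel with R2, giving an effective lower resistance R2' = R2·R_L/(R2+R_L) = 7.416 kΩ.
Now apply the divider: V_out = 7.15 × 0.5715 = 4.086 V.
(Unloaded it would be 5.30 V; the load pulls it down.)

V_out ≈ 4.09 V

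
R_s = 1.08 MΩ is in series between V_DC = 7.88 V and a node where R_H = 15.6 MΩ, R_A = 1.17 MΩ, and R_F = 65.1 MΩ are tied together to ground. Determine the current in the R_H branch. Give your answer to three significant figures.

Combine the parallel branches: R_p = (1/15.6 + 1/1.17 + 1/65.1)⁻¹ = 1.070 MΩ.
V_A by voltage divider: V_A = 7.88 × 1.070/(1.08 + 1.070) = 3.923 V.
Branch current I = V_A/R_H = 3.923/15.6 = 0.2514 µA.
(Check via current divider: I_total = 3.664 µA; share G_k/ΣG = 0.06862 → same result.)

I ≈ 0.251 µA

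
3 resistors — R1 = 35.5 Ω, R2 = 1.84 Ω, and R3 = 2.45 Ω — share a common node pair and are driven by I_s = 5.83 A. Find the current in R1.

ΣG = 1/35.5 + 1/1.84 + 1/2.45 = 0.9798.
By the current-divider rule, I = I_s · G_k/ΣG = 5.83 × 0.02875 = 0.1676 A.

I ≈ 0.168 A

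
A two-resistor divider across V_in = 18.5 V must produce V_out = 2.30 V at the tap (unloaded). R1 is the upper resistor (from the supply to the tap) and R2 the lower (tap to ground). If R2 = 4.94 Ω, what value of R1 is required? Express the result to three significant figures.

The divider ratio is R2/(R1+R2) = 2.30/18.5 = 0.1243.
R1 = R2·(1/k − 1) = 4.94 × 7.043 = 34.79 Ω.

R1 ≈ 34.8 Ω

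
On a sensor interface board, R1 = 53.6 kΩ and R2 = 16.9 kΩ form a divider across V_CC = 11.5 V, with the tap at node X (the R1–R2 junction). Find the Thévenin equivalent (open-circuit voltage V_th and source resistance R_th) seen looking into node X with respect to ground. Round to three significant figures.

V_th ≈ 2.76 V, R_th ≈ 12.8 kΩ

With X open, the divider is unloaded: V_th = 11.5 × 16.9/70.50 = 2.757 V.
Looking into X with the source shorted: R_th = R1·R2/(R1+R2) = 53.60 × 16.9/70.50 = 12.85 kΩ.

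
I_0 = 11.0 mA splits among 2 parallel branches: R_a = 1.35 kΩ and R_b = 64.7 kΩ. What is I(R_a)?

Two-branch current divider: I_k = I_0 · R_other/(R_1 + R_2).
I(R_a) = 11.0 × 64.7/(1.35 + 64.7) = 11.0 × 0.9796 = 10.78 mA.

I ≈ 10.8 mA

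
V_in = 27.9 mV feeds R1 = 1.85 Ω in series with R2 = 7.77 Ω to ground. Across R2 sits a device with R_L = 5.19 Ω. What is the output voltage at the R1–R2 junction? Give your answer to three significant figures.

V_out ≈ 17.5 mV

R2 ‖ R_L = (7.77 × 5.19)/(7.77 + 5.19) = 3.112 Ω.
Voltage divider with the loaded lower leg: V_out = 27.9 × 3.112/(1.85 + 3.112) = 27.9 × 0.6271 = 17.50 mV.
(Unloaded it would be 22.5 mV; the load pulls it down.)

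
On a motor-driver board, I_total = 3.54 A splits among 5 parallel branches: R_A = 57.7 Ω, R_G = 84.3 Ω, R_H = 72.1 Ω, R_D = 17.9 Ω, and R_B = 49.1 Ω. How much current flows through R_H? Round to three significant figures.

I ≈ 0.412 A

ΣG = 1/57.7 + 1/84.3 + 1/72.1 + 1/17.9 + 1/49.1 = 0.1193.
R_H takes the fraction G_k/ΣG = 0.01387/0.1193 = 0.1163, so I = 3.54 × 0.1163 = 0.4116 A.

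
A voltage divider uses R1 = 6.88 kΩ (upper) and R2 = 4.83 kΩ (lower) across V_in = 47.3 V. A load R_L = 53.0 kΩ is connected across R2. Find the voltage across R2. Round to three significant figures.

The load sits in parallel with R2, giving an effective lower resistance R2' = R2·R_L/(R2+R_L) = 4.427 kΩ.
Then V_out = V_in · R2'/(R1 + R2') = 47.3 × 4.427/11.31 = 18.52 V.

V_out ≈ 18.5 V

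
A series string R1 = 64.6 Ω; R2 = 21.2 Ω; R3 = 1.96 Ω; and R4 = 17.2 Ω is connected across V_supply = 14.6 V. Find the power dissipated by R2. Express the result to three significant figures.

Series current I = V_supply/ΣR = 14.6/105.0 = 0.1391 A.
P(R2) = I²·R2 = (0.1391)² × 21.2 = 0.4102 W.

P ≈ 0.410 W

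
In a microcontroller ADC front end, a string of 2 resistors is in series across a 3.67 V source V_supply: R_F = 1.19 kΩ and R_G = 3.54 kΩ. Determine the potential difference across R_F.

V ≈ 0.923 V

Total series resistance ΣR = 1.19 + 3.54 = 4.730 kΩ.
By the voltage-divider rule, V = 3.67 × 1.190/4.730 = 0.9233 V.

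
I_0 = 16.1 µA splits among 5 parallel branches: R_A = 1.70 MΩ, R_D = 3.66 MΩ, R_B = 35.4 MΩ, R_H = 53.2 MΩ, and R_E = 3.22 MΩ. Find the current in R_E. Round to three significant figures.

I ≈ 4.10 µA

Total conductance ΣG = 1/1.70 + 1/3.66 + 1/35.4 + 1/53.2 + 1/3.22 = 1.219 (units of 1/MΩ).
Current divider: I(R_E) = I_0 · G_k/ΣG = 16.1 × (0.3106/1.219) = 16.1 × 0.2548 = 4.102 µA.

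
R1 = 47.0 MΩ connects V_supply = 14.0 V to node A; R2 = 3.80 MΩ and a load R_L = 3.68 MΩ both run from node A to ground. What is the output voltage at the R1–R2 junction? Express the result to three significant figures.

V_out ≈ 0.536 V

First combine the lower leg with the load: R2 ‖ R_L = 1.870 MΩ.
Voltage divider with the loaded lower leg: V_out = 14.0 × 1.870/(47.0 + 1.870) = 14.0 × 0.03826 = 0.5356 V.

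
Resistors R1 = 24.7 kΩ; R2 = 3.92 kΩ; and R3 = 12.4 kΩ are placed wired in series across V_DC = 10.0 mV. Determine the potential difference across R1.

Series total: ΣR = 24.7 + 3.92 + 12.4 = 41.02 kΩ.
Voltage divider: V = V_DC · (24.70 / 41.02) = 10.0 × 0.6021 = 6.021 mV.

V ≈ 6.02 mV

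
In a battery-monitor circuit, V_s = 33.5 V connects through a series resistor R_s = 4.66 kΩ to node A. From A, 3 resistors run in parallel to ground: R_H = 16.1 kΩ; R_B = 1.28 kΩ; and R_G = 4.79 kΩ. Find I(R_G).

I ≈ 1.18 mA

Equivalent of the parallel group: R_p = 0.9505 kΩ.
Node voltage V_A = V_s · R_p/(R_s + R_p) = 33.5 × 0.1694 = 5.675 V.
Branch current I = V_A/R_G = 5.675/4.79 = 1.185 mA.
(Equivalently: I_total = 5.971 mA, then current-divider fraction G_k/ΣG = 0.1984.)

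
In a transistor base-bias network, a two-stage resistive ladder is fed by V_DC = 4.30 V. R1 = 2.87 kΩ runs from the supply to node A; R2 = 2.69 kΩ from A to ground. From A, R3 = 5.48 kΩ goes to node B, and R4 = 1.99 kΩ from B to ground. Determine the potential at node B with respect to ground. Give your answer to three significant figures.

V_B ≈ 0.467 V

The second stage (R3 + R4 = 7.470 kΩ) loads node A in parallel with R2.
Effective lower resistance at A: R2 ‖ 7.470 = 1.978 kΩ.
First divider: V_A = V_DC · 1.978/(2.87 + 1.978) = 1.754 V.
V_B = V_A × 0.2664 = 0.4673 V.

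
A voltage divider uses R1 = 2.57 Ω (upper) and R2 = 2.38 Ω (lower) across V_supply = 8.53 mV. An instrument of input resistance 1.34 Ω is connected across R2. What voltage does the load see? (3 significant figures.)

R2 ‖ R_L = (2.38 × 1.34)/(2.38 + 1.34) = 0.8573 Ω.
Then V_out = V_supply · R2'/(R1 + R2') = 8.53 × 0.8573/3.427 = 2.134 mV.

V_out ≈ 2.13 mV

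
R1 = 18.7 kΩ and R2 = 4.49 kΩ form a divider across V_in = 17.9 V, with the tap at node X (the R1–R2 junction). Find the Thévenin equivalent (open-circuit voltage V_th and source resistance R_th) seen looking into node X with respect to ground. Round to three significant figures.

V_th ≈ 3.47 V, R_th ≈ 3.62 kΩ

With X open, the divider is unloaded: V_th = 17.9 × 4.49/23.19 = 3.466 V.
With V_in suppressed (replaced by a short), R_th = R1 ‖ R2 = (18.70 × 4.49)/(18.70 + 4.49) = 3.621 kΩ.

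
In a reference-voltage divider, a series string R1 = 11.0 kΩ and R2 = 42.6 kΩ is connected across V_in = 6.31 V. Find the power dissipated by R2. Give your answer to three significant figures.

P ≈ 0.590 mW

ΣR = 53.60 kΩ → I = 6.31/53.60 = 0.1177 mA.
V(R2) = I·R = 5.015 V; P = V·I = 5.015 × 0.1177 = 0.5904 mW.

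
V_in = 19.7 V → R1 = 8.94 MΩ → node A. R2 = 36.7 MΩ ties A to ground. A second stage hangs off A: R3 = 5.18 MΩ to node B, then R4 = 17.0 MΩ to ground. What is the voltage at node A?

V_A ≈ 12.0 V

The second stage (R3 + R4 = 22.18 MΩ) loads node A in parallel with R2.
Effective lower resistance at A: R2 ‖ 22.18 = 13.82 MΩ.
V_A = 19.7 × 13.82/(8.94 + 13.82) = 11.96 V.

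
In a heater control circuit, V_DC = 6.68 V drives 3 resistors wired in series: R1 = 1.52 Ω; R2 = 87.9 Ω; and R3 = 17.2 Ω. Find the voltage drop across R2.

ΣR = 1.52 + 87.9 + 17.2 = 106.6 Ω.
Voltage divider: V = V_DC · (87.90 / 106.6) = 6.68 × 0.8244 = 5.507 V.

V ≈ 5.51 V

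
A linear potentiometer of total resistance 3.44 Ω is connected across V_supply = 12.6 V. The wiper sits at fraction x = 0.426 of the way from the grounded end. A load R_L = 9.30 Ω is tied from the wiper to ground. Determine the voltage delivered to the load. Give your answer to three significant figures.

V_out ≈ 4.92 V

The pot divides into 1.975 Ω above the wiper and 1.465 Ω below.
Lower segment in parallel with the load: 1.465 ‖ 9.30 = 1.266 Ω.
V_out = 12.6 × 1.266/(1.975 + 1.266) = 4.922 V.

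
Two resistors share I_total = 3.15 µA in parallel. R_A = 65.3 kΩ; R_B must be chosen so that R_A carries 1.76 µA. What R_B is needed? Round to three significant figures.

The fraction through R_A equals R_B/(R_A+R_B).
1.76/3.15 = R_B/(R_A + R_B) → R_B = R_A · (0.5587)/(1 − 0.5587) = 65.3 × 1.266 = 82.68 kΩ.

R_B ≈ 82.7 kΩ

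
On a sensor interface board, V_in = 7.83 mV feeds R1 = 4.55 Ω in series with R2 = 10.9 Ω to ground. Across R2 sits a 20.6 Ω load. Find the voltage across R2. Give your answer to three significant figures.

V_out ≈ 4.78 mV

R2 ‖ R_L = (10.9 × 20.6)/(10.9 + 20.6) = 7.128 Ω.
Voltage divider with the loaded lower leg: V_out = 7.83 × 7.128/(4.55 + 7.128) = 7.83 × 0.6104 = 4.779 mV.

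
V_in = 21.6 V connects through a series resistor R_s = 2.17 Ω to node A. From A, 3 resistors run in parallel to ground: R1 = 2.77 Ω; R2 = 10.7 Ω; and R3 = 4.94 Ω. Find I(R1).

Parallel bank: R_p = 1/(1/2.77 + 1/10.7 + 1/4.94) = 1.522 Ω.
V_A by voltage divider: V_A = 21.6 × 1.522/(2.17 + 1.522) = 8.905 V.
Branch current I = V_A/R1 = 8.905/2.77 = 3.215 A.

I ≈ 3.21 A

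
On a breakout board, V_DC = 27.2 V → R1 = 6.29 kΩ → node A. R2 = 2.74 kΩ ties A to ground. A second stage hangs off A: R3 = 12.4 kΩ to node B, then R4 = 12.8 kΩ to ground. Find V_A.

Node A sees R2 in parallel with the series input of stage 2, R3 + R4 = 25.20 kΩ.
R2 ‖ (R3+R4) = 2.471 kΩ.
First divider: V_A = V_DC · 2.471/(6.29 + 2.471) = 7.672 V.

V_A ≈ 7.67 V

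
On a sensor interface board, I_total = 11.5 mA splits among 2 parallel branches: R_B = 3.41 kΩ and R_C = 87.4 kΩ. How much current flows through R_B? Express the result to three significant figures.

I ≈ 11.1 mA

With just two branches, the current splits inversely with resistance.
So I = 11.5 × 87.4/90.81 = 11.07 mA.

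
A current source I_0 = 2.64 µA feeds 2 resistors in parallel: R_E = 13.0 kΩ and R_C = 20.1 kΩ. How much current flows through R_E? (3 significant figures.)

For two parallel branches, I_k = I_0 · (other R)/(sum of R).
So I = 2.64 × 20.1/33.10 = 1.603 µA.

I ≈ 1.60 µA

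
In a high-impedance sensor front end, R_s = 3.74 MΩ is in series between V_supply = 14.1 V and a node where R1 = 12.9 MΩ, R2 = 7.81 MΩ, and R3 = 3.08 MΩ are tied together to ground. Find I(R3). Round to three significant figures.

Parallel bank: R_p = 1/(1/12.9 + 1/7.81 + 1/3.08) = 1.886 MΩ.
V_A = 14.1 × 1.886/5.626 = 4.727 V.
Branch current I = V_A/R3 = 4.727/3.08 = 1.535 µA.

I ≈ 1.53 µA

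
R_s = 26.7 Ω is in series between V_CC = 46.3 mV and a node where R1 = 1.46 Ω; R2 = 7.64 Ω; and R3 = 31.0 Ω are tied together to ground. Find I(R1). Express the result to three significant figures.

Equivalent of the parallel group: R_p = 1.179 Ω.
V_A = 46.3 × 1.179/27.88 = 1.958 mV.
Branch current I = V_A/R1 = 1.958/1.46 = 1.341 mA.
(Equivalently: I_total = 1.661 mA, then current-divider fraction G_k/ΣG = 0.8076.)

I ≈ 1.34 mA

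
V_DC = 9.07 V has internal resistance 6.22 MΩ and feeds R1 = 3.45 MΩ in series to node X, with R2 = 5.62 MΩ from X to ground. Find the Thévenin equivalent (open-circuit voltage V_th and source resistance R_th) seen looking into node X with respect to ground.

R1' = 6.22 + 3.45 = 9.670 MΩ (source resistance + R1).
With X open, the divider is unloaded: V_th = 9.07 × 5.62/15.29 = 3.334 V.
Zeroing V_DC shorts the top of R1' to ground, so R_th = R1' ‖ R2 = 3.554 MΩ.

V_th ≈ 3.33 V, R_th ≈ 3.55 MΩ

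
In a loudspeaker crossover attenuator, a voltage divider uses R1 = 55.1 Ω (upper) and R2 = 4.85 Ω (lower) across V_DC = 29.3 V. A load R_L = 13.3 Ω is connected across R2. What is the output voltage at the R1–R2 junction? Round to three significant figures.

V_out ≈ 1.78 V

The load sits in parallel with R2, giving an effective lower resistance R2' = R2·R_L/(R2+R_L) = 3.554 Ω.
Voltage divider with the loaded lower leg: V_out = 29.3 × 3.554/(55.1 + 3.554) = 29.3 × 0.06059 = 1.775 V.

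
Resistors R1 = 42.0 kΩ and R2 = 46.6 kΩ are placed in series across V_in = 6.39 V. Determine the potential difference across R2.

V ≈ 3.36 V

ΣR = 42.0 + 46.6 = 88.60 kΩ.
V = V_in · R/ΣR = 6.39 × 0.5260 = 3.361 V.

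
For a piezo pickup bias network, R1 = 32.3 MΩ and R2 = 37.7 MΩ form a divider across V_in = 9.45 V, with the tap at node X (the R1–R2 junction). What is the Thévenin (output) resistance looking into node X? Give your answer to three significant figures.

R_th ≈ 17.4 MΩ

Looking into X with the source shorted: R_th = R1·R2/(R1+R2) = 32.30 × 37.7/70.00 = 17.40 MΩ.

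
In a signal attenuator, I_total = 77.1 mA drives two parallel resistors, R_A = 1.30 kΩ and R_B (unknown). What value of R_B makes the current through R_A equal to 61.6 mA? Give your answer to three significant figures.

In a two-way split, I_A/I_total = R_B/(R_A + R_B).
With f = 0.7990, R_B = R_A · f/(1−f) = 1.30 × 3.974 = 5.166 kΩ.

R_B ≈ 5.17 kΩ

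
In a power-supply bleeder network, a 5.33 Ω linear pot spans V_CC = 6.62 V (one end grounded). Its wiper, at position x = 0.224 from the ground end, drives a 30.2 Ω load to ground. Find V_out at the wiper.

The pot divides into 4.136 Ω above the wiper and 1.194 Ω below.
(x·R_p) ‖ R_L = 1.149 Ω.
Loaded-divider output: V_out = 6.62 × 0.2173 = 1.439 V.
(Unloaded: V_out = x·V_CC = 1.48 V.)

V_out ≈ 1.44 V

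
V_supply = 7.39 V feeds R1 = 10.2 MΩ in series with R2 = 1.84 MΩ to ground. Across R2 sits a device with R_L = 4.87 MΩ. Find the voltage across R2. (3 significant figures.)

The load sits in parallel with R2, giving an effective lower resistance R2' = R2·R_L/(R2+R_L) = 1.335 MΩ.
Now apply the divider: V_out = 7.39 × 0.1158 = 0.8555 V.
(Unloaded it would be 1.13 V; the load pulls it down.)

V_out ≈ 0.856 V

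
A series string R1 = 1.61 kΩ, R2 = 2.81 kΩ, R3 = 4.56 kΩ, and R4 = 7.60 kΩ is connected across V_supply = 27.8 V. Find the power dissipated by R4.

P ≈ 21.4 mW

The common current is I = 27.8/16.58 = 1.677 mA.
V(R4) = I·R = 12.74 V; P = V·I = 12.74 × 1.677 = 21.37 mW.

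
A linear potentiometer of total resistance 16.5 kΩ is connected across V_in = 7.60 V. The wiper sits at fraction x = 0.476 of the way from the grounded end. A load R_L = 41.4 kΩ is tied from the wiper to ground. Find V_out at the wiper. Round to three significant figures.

V_out ≈ 3.29 V

Split the track: R_lower = x·R_p = 7.854 kΩ, R_upper = (1−x)·R_p = 8.646 kΩ.
Lower segment in parallel with the load: 7.854 ‖ 41.4 = 6.602 kΩ.
Then V_out = V_in · 6.602/(8.646 + 6.602) = 3.290 V.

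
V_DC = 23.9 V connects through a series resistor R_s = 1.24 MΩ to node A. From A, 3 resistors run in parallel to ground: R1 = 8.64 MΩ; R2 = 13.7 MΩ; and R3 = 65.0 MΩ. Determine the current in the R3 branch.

I ≈ 0.293 µA

Equivalent of the parallel group: R_p = 4.899 MΩ.
V_A by voltage divider: V_A = 23.9 × 4.899/(1.24 + 4.899) = 19.07 V.
Branch current I = V_A/R3 = 19.07/65.0 = 0.2934 µA.
(Equivalently: I_total = 3.893 µA, then current-divider fraction G_k/ΣG = 0.07537.)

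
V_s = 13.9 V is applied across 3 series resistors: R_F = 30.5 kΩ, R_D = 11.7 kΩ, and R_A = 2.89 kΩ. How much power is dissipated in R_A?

Series current I = V_s/ΣR = 13.9/45.09 = 0.3083 mA.
V(R_A) = I·R = 0.8909 V; P = V·I = 0.8909 × 0.3083 = 0.2746 mW.

P ≈ 0.275 mW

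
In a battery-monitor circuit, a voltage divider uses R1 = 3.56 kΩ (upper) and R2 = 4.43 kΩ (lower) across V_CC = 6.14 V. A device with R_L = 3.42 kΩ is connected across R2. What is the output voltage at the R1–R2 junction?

The load sits in parallel with R2, giving an effective lower resistance R2' = R2·R_L/(R2+R_L) = 1.930 kΩ.
Then V_out = V_CC · R2'/(R1 + R2') = 6.14 × 1.930/5.490 = 2.159 V.
(Unloaded it would be 3.40 V; the load pulls it down.)

V_out ≈ 2.16 V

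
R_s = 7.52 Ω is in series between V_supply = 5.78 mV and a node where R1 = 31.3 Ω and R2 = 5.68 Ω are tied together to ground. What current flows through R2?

I ≈ 0.397 mA

Equivalent of the parallel group: R_p = 4.808 Ω.
V_A by voltage divider: V_A = 5.78 × 4.808/(7.52 + 4.808) = 2.254 mV.
Branch current I = V_A/R2 = 2.254/5.68 = 0.3969 mA.
(Equivalently: I_total = 0.4689 mA, then current-divider fraction G_k/ΣG = 0.8464.)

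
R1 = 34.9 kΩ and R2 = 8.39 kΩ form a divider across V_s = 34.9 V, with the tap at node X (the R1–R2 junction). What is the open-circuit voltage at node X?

V_th ≈ 6.76 V

Open-circuit (no load on X): V_th = V_s · R2/(R1 + R2) = 34.9 × 8.39/(34.90 + 8.39) = 6.764 V.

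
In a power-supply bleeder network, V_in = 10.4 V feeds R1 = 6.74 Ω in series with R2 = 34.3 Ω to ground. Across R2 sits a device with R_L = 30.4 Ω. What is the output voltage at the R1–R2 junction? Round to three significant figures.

V_out ≈ 7.33 V

First combine the lower leg with the load: R2 ‖ R_L = 16.12 Ω.
Now apply the divider: V_out = 10.4 × 0.7051 = 7.333 V.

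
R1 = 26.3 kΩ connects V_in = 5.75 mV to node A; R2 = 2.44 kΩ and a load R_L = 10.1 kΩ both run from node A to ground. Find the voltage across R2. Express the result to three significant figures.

R2 ‖ R_L = (2.44 × 10.1)/(2.44 + 10.1) = 1.965 kΩ.
Then V_out = V_in · R2'/(R1 + R2') = 5.75 × 1.965/28.27 = 0.3998 mV.
(Unloaded it would be 0.488 mV; the load pulls it down.)

V_out ≈ 0.400 mV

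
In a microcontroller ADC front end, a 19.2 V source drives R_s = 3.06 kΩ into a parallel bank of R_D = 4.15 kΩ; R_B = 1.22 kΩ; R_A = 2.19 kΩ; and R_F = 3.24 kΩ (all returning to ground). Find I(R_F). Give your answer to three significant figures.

Equivalent of the parallel group: R_p = 0.5477 kΩ.
V_A = 19.2 × 0.5477/3.608 = 2.915 V.
I(R_F) = V_A / R_F = 2.915/3.24 = 0.8996 mA.

I ≈ 0.900 mA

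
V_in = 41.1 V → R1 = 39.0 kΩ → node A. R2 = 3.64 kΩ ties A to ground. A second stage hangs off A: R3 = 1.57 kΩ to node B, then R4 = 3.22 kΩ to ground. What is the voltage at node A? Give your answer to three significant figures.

Looking into the second stage from A: R3 + R4 = 4.790 kΩ appears in parallel with R2.
Effective lower resistance at A: R2 ‖ 4.790 = 2.068 kΩ.
V_A = 41.1 × 2.068/(39.0 + 2.068) = 2.070 V.

V_A ≈ 2.07 V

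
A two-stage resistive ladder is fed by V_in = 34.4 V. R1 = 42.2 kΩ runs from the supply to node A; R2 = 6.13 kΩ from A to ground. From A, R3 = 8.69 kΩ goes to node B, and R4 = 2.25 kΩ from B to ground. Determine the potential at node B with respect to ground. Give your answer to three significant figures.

The second stage (R3 + R4 = 10.94 kΩ) loads node A in parallel with R2.
R2 ‖ (R3+R4) = 3.929 kΩ.
V_A = 34.4 × 3.929/(42.2 + 3.929) = 2.930 V.
Stage 2 is unloaded, so V_B = V_A · R4/(R3+R4) = 2.930 × 2.25/10.94 = 0.6026 V.

V_B ≈ 0.603 V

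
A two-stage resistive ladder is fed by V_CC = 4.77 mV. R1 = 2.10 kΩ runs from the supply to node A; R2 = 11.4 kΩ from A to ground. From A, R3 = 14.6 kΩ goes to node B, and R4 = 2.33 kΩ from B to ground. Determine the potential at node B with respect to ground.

V_B ≈ 0.502 mV

The second stage (R3 + R4 = 16.93 kΩ) loads node A in parallel with R2.
R2 ‖ (R3+R4) = 6.813 kΩ.
So V_A = 4.77 × 0.7644 = 3.646 mV.
Stage 2 is unloaded, so V_B = V_A · R4/(R3+R4) = 3.646 × 2.33/16.93 = 0.5018 mV.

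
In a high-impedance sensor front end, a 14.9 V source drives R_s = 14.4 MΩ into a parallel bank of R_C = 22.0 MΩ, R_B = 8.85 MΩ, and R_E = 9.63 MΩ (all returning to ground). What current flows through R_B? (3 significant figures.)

I ≈ 0.352 µA

Equivalent of the parallel group: R_p = 3.813 MΩ.
V_A = 14.9 × 3.813/18.21 = 3.119 V.
Branch current I = V_A/R_B = 3.119/8.85 = 0.3524 µA.
(Check via current divider: I_total = 0.8181 µA; share G_k/ΣG = 0.4308 → same result.)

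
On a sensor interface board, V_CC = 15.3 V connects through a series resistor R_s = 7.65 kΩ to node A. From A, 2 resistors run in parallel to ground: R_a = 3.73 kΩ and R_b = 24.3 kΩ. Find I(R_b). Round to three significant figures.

Combine the parallel branches: R_p = (1/3.73 + 1/24.3)⁻¹ = 3.234 kΩ.
Node voltage V_A = V_CC · R_p/(R_s + R_p) = 15.3 × 0.2971 = 4.546 V.
Branch current I = V_A/R_b = 4.546/24.3 = 0.1871 mA.

I ≈ 0.187 mA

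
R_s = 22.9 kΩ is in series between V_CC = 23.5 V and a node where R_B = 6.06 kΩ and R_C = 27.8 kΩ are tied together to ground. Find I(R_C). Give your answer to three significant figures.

Equivalent of the parallel group: R_p = 4.975 kΩ.
V_A by voltage divider: V_A = 23.5 × 4.975/(22.9 + 4.975) = 4.194 V.
Branch current I = V_A/R_C = 4.194/27.8 = 0.1509 mA.

I ≈ 0.151 mA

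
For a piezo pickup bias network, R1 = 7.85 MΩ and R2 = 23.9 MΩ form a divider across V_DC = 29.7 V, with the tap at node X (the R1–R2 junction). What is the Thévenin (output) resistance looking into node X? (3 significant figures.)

R_th ≈ 5.91 MΩ

Zeroing V_DC shorts the top of R1 to ground, so R_th = R1 ‖ R2 = 5.909 MΩ.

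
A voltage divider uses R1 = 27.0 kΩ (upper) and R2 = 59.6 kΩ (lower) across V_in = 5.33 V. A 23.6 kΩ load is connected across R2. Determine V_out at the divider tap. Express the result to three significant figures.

First combine the lower leg with the load: R2 ‖ R_L = 16.91 kΩ.
Now apply the divider: V_out = 5.33 × 0.3850 = 2.052 V.
(Unloaded it would be 3.67 V; the load pulls it down.)

V_out ≈ 2.05 V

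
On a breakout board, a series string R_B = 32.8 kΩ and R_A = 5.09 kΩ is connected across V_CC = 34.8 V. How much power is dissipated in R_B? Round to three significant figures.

ΣR = 37.89 kΩ → I = 34.8/37.89 = 0.9184 mA.
P(R_B) = I²·R_B = (0.9184)² × 32.8 = 27.67 mW.

P ≈ 27.7 mW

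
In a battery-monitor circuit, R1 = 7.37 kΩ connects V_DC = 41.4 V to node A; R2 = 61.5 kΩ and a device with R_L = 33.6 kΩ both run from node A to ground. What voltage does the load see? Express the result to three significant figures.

First combine the lower leg with the load: R2 ‖ R_L = 21.73 kΩ.
Now apply the divider: V_out = 41.4 × 0.7467 = 30.91 V.

V_out ≈ 30.9 V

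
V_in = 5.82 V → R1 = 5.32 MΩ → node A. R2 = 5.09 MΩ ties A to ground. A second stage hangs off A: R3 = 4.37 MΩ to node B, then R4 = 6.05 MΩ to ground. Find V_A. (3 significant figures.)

V_A ≈ 2.28 V

Looking into the second stage from A: R3 + R4 = 10.42 MΩ appears in parallel with R2.
Effective lower resistance at A: R2 ‖ 10.42 = 3.420 MΩ.
First divider: V_A = V_in · 3.420/(5.32 + 3.420) = 2.277 V.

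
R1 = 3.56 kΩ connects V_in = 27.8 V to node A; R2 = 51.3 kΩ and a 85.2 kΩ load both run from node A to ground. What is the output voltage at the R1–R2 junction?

V_out ≈ 25.0 V

First combine the lower leg with the load: R2 ‖ R_L = 32.02 kΩ.
Voltage divider with the loaded lower leg: V_out = 27.8 × 32.02/(3.56 + 32.02) = 27.8 × 0.8999 = 25.02 V.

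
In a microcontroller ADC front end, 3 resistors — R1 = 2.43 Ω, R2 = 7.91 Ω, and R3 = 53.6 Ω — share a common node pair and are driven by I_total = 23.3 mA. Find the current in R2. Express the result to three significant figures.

I ≈ 5.29 mA

Conductances: ΣG = 1/2.43 + 1/7.91 + 1/53.6 = 0.5566 (1/Ω).
R2 takes the fraction G_k/ΣG = 0.1264/0.5566 = 0.2271, so I = 23.3 × 0.2271 = 5.292 mA.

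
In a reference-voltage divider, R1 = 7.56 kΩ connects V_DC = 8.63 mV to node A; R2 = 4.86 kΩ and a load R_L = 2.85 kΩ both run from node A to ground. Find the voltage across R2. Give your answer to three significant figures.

V_out ≈ 1.66 mV

The load sits in parallel with R2, giving an effective lower resistance R2' = R2·R_L/(R2+R_L) = 1.796 kΩ.
Then V_out = V_DC · R2'/(R1 + R2') = 8.63 × 1.796/9.356 = 1.657 mV.
(Unloaded it would be 3.38 mV; the load pulls it down.)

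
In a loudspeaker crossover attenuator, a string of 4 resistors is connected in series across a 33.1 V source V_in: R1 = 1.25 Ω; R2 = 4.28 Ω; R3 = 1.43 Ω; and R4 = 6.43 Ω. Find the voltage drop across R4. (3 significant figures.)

Series total: ΣR = 1.25 + 4.28 + 1.43 + 6.43 = 13.39 Ω.
By the voltage-divider rule, V = 33.1 × 6.430/13.39 = 15.89 V.

V ≈ 15.9 V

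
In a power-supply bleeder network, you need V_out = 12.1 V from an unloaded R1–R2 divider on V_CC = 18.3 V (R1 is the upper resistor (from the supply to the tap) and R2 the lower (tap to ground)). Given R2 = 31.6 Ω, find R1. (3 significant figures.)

R1 ≈ 16.2 Ω

V_out/V_CC = R2/(R1+R2) = 0.6612.
Rearranging, R1 = R2·(1−k)/k = 31.6 × 0.5124 = 16.19 Ω.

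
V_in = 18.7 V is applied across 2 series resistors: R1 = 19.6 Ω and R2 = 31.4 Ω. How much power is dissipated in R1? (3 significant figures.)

ΣR = 51.00 Ω → I = 18.7/51.00 = 0.3667 A.
P = I²R = 0.1344 × 19.6 = 2.635 W.

P ≈ 2.64 W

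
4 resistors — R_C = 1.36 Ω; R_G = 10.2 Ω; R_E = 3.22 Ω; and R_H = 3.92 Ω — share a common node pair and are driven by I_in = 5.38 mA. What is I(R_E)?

I ≈ 1.19 mA

ΣG = 1/1.36 + 1/10.2 + 1/3.22 + 1/3.92 = 1.399.
Current divider: I(R_E) = I_in · G_k/ΣG = 5.38 × (0.3106/1.399) = 5.38 × 0.2220 = 1.194 mA.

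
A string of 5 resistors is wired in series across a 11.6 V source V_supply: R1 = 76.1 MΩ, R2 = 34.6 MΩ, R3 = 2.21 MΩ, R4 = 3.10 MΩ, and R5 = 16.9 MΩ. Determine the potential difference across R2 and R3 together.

V ≈ 3.21 V

ΣR = 76.1 + 34.6 + 2.21 + 3.10 + 16.9 = 132.9 MΩ.
R_{R2..R3} = 34.6 + 2.21 = 36.81 MΩ.
By the voltage-divider rule, V = 11.6 × 36.81/132.9 = 3.213 V.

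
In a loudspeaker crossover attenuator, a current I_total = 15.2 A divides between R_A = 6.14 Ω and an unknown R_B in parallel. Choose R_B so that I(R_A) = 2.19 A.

Two-branch current divider: I_A = I_total · R_B/(R_A + R_B).
With f = 0.1441, R_B = R_A · f/(1−f) = 6.14 × 0.1683 = 1.034 Ω.

R_B ≈ 1.03 Ω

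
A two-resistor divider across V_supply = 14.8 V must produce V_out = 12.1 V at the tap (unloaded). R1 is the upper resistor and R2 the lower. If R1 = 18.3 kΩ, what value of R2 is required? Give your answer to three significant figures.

R2 ≈ 82.0 kΩ

V_out/V_supply = R2/(R1+R2) = 0.8176.
Rearranging, R2 = R1·k/(1−k) = 18.3 × 4.481 = 82.01 kΩ.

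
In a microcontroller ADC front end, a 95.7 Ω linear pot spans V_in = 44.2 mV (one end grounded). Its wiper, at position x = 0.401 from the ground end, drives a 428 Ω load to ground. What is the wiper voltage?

The pot divides into 57.32 Ω above the wiper and 38.38 Ω below.
Lower segment in parallel with the load: 38.38 ‖ 428 = 35.22 Ω.
V_out = 44.2 × 35.22/(57.32 + 35.22) = 16.82 mV.
(Unloaded: V_out = x·V_in = 17.7 mV.)

V_out ≈ 16.8 mV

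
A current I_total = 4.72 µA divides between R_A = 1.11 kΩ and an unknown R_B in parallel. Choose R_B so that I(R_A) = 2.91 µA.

In a two-way split, I_A/I_total = R_B/(R_A + R_B).
With f = 0.6165, R_B = R_A · f/(1−f) = 1.11 × 1.608 = 1.785 kΩ.

R_B ≈ 1.78 kΩ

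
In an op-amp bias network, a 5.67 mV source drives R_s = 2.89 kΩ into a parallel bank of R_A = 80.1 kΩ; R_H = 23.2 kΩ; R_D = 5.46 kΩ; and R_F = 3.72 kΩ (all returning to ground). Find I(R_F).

I ≈ 0.618 µA

Combine the parallel branches: R_p = (1/80.1 + 1/23.2 + 1/5.46 + 1/3.72)⁻¹ = 1.970 kΩ.
V_A by voltage divider: V_A = 5.67 × 1.970/(2.89 + 1.970) = 2.298 mV.
Branch current I = V_A/R_F = 2.298/3.72 = 0.6179 µA.
(Equivalently: I_total = 1.167 µA, then current-divider fraction G_k/ΣG = 0.5296.)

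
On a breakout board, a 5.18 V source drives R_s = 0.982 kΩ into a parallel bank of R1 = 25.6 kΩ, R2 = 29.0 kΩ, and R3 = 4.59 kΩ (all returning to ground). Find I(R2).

Combine the parallel branches: R_p = (1/25.6 + 1/29.0 + 1/4.59)⁻¹ = 3.432 kΩ.
V_A = 5.18 × 3.432/4.414 = 4.027 V.
Branch current I = V_A/R2 = 4.027/29.0 = 0.1389 mA.

I ≈ 0.139 mA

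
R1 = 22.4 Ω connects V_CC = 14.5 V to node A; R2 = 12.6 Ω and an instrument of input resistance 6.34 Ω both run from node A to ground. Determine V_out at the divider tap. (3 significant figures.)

V_out ≈ 2.30 V

The load sits in parallel with R2, giving an effective lower resistance R2' = R2·R_L/(R2+R_L) = 4.218 Ω.
Then V_out = V_CC · R2'/(R1 + R2') = 14.5 × 4.218/26.62 = 2.298 V.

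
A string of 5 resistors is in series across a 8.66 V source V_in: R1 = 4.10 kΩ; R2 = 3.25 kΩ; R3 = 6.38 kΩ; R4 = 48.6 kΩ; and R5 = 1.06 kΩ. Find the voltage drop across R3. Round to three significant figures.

V ≈ 0.872 V

Total series resistance ΣR = 4.10 + 3.25 + 6.38 + 48.6 + 1.06 = 63.39 kΩ.
Voltage divider: V = V_in · (6.380 / 63.39) = 8.66 × 0.1006 = 0.8716 V.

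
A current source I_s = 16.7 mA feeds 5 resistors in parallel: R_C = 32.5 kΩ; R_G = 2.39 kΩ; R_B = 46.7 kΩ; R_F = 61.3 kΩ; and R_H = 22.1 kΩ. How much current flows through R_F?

Total conductance ΣG = 1/32.5 + 1/2.39 + 1/46.7 + 1/61.3 + 1/22.1 = 0.5322 (units of 1/kΩ).
By the current-divider rule, I = I_s · G_k/ΣG = 16.7 × 0.03066 = 0.5119 mA.

I ≈ 0.512 mA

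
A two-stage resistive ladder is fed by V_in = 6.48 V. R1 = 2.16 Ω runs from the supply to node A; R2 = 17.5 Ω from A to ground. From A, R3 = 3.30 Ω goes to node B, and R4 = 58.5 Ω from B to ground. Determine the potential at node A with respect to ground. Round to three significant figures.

V_A ≈ 5.59 V

Node A sees R2 in parallel with the series input of stage 2, R3 + R4 = 61.80 Ω.
R2 ‖ (R3+R4) = 13.64 Ω.
V_A = 6.48 × 13.64/(2.16 + 13.64) = 5.594 V.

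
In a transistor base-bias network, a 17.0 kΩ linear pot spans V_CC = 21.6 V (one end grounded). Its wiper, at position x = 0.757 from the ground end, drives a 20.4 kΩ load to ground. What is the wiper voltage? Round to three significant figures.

The pot divides into 4.131 kΩ above the wiper and 12.87 kΩ below.
Lower segment in parallel with the load: 12.87 ‖ 20.4 = 7.891 kΩ.
Then V_out = V_CC · 7.891/(4.131 + 7.891) = 14.18 V.
(Unloaded: V_out = x·V_CC = 16.4 V.)

V_out ≈ 14.2 V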